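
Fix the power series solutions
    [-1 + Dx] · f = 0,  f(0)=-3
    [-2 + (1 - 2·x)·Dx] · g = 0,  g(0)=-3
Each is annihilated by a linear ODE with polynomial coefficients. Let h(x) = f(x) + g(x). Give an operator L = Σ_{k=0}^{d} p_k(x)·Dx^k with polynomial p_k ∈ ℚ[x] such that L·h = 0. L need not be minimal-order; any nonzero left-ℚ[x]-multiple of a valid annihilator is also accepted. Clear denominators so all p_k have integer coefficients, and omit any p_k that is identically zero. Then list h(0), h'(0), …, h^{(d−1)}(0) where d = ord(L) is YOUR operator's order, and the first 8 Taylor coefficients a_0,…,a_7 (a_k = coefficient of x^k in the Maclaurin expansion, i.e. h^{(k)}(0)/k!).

L = (6 + 4·x) + (-7 - 4·x + 4·x^2)·Dx + (1 - 4·x^2)·Dx^2  (order 2).
h: a_k = -6, -9, -27/2, -49/2, -385/8, -3841/40, -46081/240, -645121/1680, …
ICs: h(0) = -6, h′(0) = -9.

f: a_k = -3, -3, -3/2, -1/2, -1/8, -1/40, -1/240, -1/1680, …
g: a_k = -3, -6, -12, -24, -48, -96, -192, -384, …
L₀ := lclm(L_f,L_g); ord L₀ ≤ 1+1.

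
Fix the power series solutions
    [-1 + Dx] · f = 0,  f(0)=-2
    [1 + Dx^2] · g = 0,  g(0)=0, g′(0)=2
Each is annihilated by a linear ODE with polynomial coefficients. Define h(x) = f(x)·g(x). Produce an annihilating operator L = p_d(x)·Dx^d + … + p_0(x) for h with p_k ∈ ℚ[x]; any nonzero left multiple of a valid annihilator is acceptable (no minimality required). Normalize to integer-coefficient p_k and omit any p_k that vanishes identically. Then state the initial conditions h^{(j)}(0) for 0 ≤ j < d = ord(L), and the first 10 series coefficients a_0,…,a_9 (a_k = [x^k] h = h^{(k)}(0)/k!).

f: a_k = -2, -2, -1, -1/3, -1/12, -1/60, -1/360, -1/2520, -1/20160, -1/181440, …
g: a_k = 0, 2, 0, -1/3, 0, 1/60, 0, -1/2520, 0, 1/181440, …
Sym-product of L_f,L_g gives L₀ (≤ ord 2).
L = 2 - 2·Dx + Dx^2  (order 2).
h: a_k = 0, -4, -4, -4/3, 0, 2/15, 2/45, 2/315, 0, -1/5670, …
ICs: h(0) = 0, h′(0) = -4.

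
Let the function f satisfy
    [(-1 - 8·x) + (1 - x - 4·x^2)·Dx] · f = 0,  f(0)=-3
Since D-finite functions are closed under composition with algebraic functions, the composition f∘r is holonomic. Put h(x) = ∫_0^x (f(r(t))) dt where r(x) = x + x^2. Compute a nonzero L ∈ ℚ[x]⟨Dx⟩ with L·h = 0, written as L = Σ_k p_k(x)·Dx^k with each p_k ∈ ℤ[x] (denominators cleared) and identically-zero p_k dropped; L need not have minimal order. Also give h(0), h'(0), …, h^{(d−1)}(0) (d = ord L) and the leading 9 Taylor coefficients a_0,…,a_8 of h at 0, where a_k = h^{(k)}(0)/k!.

f: a_k = -3, -3, -15, -27, -87, -195, -543, -1323, -3495, …
Change of var in L_f (x↦r) gives L₀.
∫: right-multiply L₀ by Dx.
L = (1 + 10·x + 24·x^2 + 16·x^3)·Dx + (-1 + x + 5·x^2 + 8·x^3 + 4·x^4)·Dx^2  (order 2).
h: a_k = 0, -3, -3/2, -6, -57/4, -183/5, -104, -2067/7, -6879/8, …
ICs: h(0) = 0, h′(0) = -3.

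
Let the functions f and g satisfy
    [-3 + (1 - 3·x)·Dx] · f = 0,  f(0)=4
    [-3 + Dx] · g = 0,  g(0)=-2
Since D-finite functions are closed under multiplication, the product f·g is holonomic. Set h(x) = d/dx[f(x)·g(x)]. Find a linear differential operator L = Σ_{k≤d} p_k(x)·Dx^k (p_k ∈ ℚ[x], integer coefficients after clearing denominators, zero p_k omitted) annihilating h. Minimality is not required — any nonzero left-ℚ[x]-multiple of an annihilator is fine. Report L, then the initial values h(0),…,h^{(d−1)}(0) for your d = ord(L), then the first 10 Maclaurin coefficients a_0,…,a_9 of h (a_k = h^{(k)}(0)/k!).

L = (15 - 36·x + 27·x^2) + (-2 + 9·x - 9·x^2)·Dx  (order 1).
h: a_k = -48, -360, -1728, -7020, -26406, -475551/5, -332910, -79899129/70, -215727867/56, -7190929629/560, …
ICs: h(0) = -48.

f: a_k = 4, 12, 36, 108, 324, 972, 2916, 8748, 26244, 78732, …
g: a_k = -2, -6, -9, -9, -27/4, -81/20, -81/40, -243/280, -729/2240, -243/2240, …
Product ⇒ symmetric product L₀, ord ≤ 1.
Differentiate: ansatz ord ≤ ord L₀ ⇒ L.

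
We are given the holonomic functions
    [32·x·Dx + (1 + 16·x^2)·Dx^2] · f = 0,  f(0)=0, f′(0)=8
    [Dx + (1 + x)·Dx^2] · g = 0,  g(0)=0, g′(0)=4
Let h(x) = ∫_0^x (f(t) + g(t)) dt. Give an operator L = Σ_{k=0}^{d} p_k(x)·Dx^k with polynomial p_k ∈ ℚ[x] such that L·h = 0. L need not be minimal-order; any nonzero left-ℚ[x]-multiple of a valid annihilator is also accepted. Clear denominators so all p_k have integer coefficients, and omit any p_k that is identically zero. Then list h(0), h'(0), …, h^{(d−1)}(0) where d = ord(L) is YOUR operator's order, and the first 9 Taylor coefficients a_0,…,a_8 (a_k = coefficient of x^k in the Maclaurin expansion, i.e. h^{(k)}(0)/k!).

f: a_k = 0, 8, 0, -128/3, 0, 2048/5, 0, -32768/7, 0, …
g: a_k = 0, 4, -2, 4/3, -1, 4/5, -2/3, 4/7, -1/2, …
f+g: L₀ = lclm(L_f,L_g), ord ≤ 2+2.
∫: right-multiply L₀ by Dx.
L = (-32 - 96·x + 1536·x^2 + 512·x^3)·Dx^2 + (-34 - 64·x + 1440·x^2 + 3072·x^3 + 1024·x^4)·Dx^3 + (-1 + 31·x + 32·x^2 + 512·x^3 + 768·x^4 + 256·x^5)·Dx^4  (order 4).
h: a_k = 0, 0, 6, -2/3, -31/3, -1/5, 342/5, -2/21, -8191/14, …
ICs: h(0) = 0, h′(0) = 0, h′′(0) = 12, h′′′(0) = -4.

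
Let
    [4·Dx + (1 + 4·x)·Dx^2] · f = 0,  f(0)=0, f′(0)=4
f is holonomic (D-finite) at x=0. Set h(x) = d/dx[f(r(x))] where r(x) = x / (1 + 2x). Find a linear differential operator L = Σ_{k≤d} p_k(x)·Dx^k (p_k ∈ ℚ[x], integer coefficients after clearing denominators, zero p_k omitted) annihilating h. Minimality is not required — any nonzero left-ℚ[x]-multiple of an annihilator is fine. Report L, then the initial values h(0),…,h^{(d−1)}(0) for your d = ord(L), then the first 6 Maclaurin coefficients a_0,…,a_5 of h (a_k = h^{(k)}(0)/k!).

f: a_k = 0, 4, -8, 64/3, -64, 1024/5, …
f∘r: x↦r, Dx↦Dx/r' in L_f ⇒ L₀.
Differentiate: ansatz ord ≤ ord L₀ ⇒ L.
L = (8 + 24·x) + (1 + 8·x + 12·x^2)·Dx  (order 1).
h: a_k = 4, -32, 208, -1280, 7744, -46592, …
ICs: h(0) = 4.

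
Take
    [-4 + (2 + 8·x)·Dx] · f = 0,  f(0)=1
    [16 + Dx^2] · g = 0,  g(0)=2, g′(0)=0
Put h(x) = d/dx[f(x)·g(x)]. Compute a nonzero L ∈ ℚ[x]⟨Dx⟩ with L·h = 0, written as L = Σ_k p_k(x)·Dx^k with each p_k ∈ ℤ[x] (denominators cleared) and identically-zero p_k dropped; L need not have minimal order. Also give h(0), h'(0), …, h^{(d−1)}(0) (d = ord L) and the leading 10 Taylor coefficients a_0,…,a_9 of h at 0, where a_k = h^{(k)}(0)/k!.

L = (212 + 2304·x + 8704·x^2 + 16384·x^3 + 16384·x^4) + (-4 - 144·x - 768·x^2 - 1024·x^3)·Dx + (7 + 88·x + 432·x^2 + 1024·x^3 + 1024·x^4)·Dx^2  (order 2).
h: a_k = 4, -40, -72, 400/3, 520/3, -5584/15, 44912/45, -1409504/315, 647112/35, -29991472/405, …
ICs: h(0) = 4, h′(0) = -40.

f: a_k = 1, 2, -2, 4, -10, 28, -84, 264, -858, 2860, …
g: a_k = 2, 0, -16, 0, 64/3, 0, -512/45, 0, 1024/315, 0, …
Product ⇒ symmetric product L₀, ord ≤ 2.
h₀' ⇒ L via d/dx closure of L₀.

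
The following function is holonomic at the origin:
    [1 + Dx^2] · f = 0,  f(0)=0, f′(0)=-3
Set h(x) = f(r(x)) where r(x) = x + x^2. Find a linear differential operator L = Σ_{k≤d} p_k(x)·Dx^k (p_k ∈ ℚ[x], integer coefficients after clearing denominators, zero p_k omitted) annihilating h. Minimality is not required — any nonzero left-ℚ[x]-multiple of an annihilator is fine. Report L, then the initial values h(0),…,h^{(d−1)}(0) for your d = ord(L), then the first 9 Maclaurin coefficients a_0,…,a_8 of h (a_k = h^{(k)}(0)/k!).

f: a_k = 0, -3, 0, 1/2, 0, -1/40, 0, 1/1680, 0, …
f∘r: x↦r, Dx↦Dx/r' in L_f ⇒ L₀.
L = (1 + 6·x + 12·x^2 + 8·x^3) - 2·Dx + (1 + 2·x)·Dx^2  (order 2).
h: a_k = 0, -3, -3, 1/2, 3/2, 59/40, 3/8, -419/1680, -59/240, …
ICs: h(0) = 0, h′(0) = -3.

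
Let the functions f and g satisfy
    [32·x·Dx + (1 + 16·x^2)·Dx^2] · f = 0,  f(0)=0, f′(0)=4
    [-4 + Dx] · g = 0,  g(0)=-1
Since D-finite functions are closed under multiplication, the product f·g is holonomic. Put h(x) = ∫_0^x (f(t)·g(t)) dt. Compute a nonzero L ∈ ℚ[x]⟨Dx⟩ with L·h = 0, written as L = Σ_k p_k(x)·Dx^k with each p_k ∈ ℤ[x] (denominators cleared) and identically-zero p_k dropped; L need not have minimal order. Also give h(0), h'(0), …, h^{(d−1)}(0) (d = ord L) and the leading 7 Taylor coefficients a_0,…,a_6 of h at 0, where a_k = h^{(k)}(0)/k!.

f: a_k = 0, 4, 0, -64/3, 0, 1024/5, 0, …
g: a_k = -1, -4, -8, -32/3, -32/3, -128/15, -256/45, …
Product ⇒ symmetric product L₀, ord ≤ 2.
Integrate: L := L₀·Dx.
L = (16 - 128·x + 256·x^2)·Dx + (-8 + 32·x - 128·x^2)·Dx^2 + (1 + 16·x^2)·Dx^3  (order 3).
h: a_k = 0, 0, -2, -16/3, -8/3, 128/15, -64/5, …
ICs: h(0) = 0, h′(0) = 0, h′′(0) = -4.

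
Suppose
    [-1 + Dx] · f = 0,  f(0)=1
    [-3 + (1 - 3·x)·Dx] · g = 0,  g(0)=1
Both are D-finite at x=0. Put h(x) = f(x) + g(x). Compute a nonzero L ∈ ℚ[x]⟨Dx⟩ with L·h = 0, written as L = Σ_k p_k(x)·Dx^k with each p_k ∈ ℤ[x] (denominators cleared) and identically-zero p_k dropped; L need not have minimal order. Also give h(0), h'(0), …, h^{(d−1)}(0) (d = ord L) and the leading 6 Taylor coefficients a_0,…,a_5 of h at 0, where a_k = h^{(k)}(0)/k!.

L = (15 + 9·x) + (-17 - 6·x + 9·x^2)·Dx + (2 - 3·x - 9·x^2)·Dx^2  (order 2).
h: a_k = 2, 4, 19/2, 163/6, 1945/24, 29161/120, …
ICs: h(0) = 2, h′(0) = 4.

f: a_k = 1, 1, 1/2, 1/6, 1/24, 1/120, …
g: a_k = 1, 3, 9, 27, 81, 243, …
Weyl lclm of L_f,L_g ⇒ L₀ (ord ≤ 2).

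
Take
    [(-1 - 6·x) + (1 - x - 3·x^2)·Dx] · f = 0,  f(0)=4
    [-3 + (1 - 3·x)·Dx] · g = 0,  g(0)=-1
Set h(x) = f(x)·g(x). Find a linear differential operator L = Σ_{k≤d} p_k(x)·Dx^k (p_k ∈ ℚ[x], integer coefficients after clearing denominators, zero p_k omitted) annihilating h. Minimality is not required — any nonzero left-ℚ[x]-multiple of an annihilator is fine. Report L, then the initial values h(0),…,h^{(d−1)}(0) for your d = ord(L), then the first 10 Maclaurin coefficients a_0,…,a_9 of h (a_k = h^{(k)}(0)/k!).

L = (-4 + 27·x^2) + (1 - 4·x + 9·x^3)·Dx  (order 1).
h: a_k = -4, -16, -64, -220, -736, -2368, -7492, -23344, -72064, -220828, …
ICs: h(0) = -4.

f: a_k = 4, 4, 16, 28, 76, 160, 388, 868, 2032, 4636, …
g: a_k = -1, -3, -9, -27, -81, -243, -729, -2187, -6561, -19683, …
Sym-product of L_f,L_g gives L₀ (≤ ord 1).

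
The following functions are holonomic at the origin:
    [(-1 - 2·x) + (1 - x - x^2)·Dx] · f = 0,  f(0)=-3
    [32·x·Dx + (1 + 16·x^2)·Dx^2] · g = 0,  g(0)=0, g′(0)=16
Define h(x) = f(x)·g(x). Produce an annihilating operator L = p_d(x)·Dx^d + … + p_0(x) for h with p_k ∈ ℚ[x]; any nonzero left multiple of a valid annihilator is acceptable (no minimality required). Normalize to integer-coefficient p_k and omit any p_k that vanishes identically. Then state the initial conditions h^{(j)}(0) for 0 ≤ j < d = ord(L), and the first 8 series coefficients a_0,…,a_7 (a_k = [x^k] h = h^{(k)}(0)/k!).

L = (2 + 32·x + 96·x^2) + (2 - 28·x + 64·x^2 + 96·x^3)·Dx + (-1 + x - 15·x^2 + 16·x^3 + 16·x^4)·Dx^2  (order 2).
h: a_k = 0, -48, -48, 160, 112, -10928/5, -10368/5, 833968/35, …
ICs: h(0) = 0, h′(0) = -48.

f: a_k = -3, -3, -6, -9, -15, -24, -39, -63, …
g: a_k = 0, 16, 0, -256/3, 0, 4096/5, 0, -65536/7, …
Sym-product of L_f,L_g gives L₀ (≤ ord 2).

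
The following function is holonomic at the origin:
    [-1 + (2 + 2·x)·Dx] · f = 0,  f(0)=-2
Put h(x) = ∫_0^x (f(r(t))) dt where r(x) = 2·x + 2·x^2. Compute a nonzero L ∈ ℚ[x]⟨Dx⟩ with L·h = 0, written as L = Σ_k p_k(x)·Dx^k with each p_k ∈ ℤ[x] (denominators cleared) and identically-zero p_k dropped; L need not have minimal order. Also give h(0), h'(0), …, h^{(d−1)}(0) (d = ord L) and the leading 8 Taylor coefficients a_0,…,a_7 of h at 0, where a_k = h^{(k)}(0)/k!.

L = (-1 - 2·x)·Dx + (1 + 2·x + 2·x^2)·Dx^2  (order 2).
h: a_k = 0, -2, -1, -1/3, 1/4, -3/20, 1/24, 3/56, …
ICs: h(0) = 0, h′(0) = -2.

f: a_k = -2, -1, 1/4, -1/8, 5/64, -7/128, 21/512, -33/1024, …
Substitute x→r, Dx→(1/r')Dx; clear ⇒ L₀.
Integrate: L := L₀·Dx.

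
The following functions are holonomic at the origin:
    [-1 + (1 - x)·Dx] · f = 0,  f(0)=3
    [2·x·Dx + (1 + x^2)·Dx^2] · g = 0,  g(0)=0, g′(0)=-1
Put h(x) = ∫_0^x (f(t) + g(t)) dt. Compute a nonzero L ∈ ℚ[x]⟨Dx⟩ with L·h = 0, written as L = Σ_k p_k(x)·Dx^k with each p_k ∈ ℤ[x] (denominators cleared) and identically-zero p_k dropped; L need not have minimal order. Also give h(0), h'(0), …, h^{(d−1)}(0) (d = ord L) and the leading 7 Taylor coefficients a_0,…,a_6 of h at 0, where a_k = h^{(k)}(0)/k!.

f: a_k = 3, 3, 3, 3, 3, 3, 3, …
g: a_k = 0, -1, 0, 1/3, 0, -1/5, 0, …
f+g: L₀ = lclm(L_f,L_g), ord ≤ 1+2.
h=∫h₀ ⇒ L = L₀·Dx.
L = (-2 + 8·x + 6·x^2)·Dx^2 + (4 - 2·x + 4·x^2 + 6·x^3)·Dx^3 + (-1 + x^4)·Dx^4  (order 4).
h: a_k = 0, 3, 1, 1, 5/6, 3/5, 7/15, …
ICs: h(0) = 0, h′(0) = 3, h′′(0) = 2, h′′′(0) = 6.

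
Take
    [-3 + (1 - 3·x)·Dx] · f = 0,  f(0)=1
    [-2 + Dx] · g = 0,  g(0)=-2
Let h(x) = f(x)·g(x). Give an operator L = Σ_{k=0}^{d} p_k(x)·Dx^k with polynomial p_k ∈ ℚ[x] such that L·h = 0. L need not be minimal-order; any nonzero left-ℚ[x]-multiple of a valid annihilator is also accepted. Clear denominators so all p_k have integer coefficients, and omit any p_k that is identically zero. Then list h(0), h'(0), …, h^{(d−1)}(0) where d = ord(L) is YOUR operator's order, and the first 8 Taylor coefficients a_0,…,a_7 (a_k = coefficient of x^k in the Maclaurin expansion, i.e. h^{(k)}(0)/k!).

f: a_k = 1, 3, 9, 27, 81, 243, 729, 2187, …
g: a_k = -2, -4, -4, -8/3, -4/3, -8/15, -8/45, -16/315, …
f·g: L₀ = L_f ⊗_s L_g, ord ≤ 1·1.
L = (5 - 6·x) + (-1 + 3·x)·Dx  (order 1).
h: a_k = -2, -10, -34, -314/3, -946/3, -14198/15, -25558/9, -2683606/315, …
ICs: h(0) = -2.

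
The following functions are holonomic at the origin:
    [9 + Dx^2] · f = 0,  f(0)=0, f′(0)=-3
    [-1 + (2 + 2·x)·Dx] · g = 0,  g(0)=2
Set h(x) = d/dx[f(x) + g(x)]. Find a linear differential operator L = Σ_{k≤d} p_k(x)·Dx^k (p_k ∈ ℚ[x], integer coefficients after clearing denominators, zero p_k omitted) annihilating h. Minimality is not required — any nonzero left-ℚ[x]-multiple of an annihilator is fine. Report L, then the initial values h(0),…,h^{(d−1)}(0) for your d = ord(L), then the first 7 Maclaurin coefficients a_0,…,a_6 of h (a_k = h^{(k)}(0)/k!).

f: a_k = 0, -3, 0, 9/2, 0, -81/40, 0, …
g: a_k = 2, 1, -1/4, 1/8, -5/64, 7/128, -21/512, …
L₀ := lclm(L_f,L_g); ord L₀ ≤ 2+1.
h₀' ⇒ L via d/dx closure of L₀.
L = (-153 - 216·x - 108·x^2) + (-234 - 666·x - 648·x^2 - 216·x^3)·Dx + (-17 - 24·x - 12·x^2)·Dx^2 + (-26 - 74·x - 72·x^2 - 24·x^3)·Dx^3  (order 3).
h: a_k = -2, -1/2, 111/8, -5/16, -1261/128, -63/256, 16707/5120, …
ICs: h(0) = -2, h′(0) = -1/2, h′′(0) = 111/4.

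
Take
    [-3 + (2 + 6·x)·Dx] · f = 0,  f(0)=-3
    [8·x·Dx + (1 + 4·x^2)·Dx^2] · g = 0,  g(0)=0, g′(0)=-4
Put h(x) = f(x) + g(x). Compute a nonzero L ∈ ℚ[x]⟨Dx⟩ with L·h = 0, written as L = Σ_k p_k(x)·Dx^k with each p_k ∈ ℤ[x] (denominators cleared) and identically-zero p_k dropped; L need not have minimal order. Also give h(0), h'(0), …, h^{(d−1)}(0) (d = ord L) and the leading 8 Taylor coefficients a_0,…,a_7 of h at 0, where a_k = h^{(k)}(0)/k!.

L = (-48 - 360·x + 576·x^2 + 864·x^3)·Dx + (-59 - 192·x - 120·x^2 + 2304·x^3 + 3024·x^4)·Dx^2 + (-6 + 14·x + 144·x^2 + 272·x^3 + 672·x^4 + 864·x^5)·Dx^3  (order 3).
h: a_k = -3, -17/2, 27/8, 13/48, 1215/128, -41899/1280, 45927/1024, -991303/14336, …
ICs: h(0) = -3, h′(0) = -17/2, h′′(0) = 27/4.

f: a_k = -3, -9/2, 27/8, -81/16, 1215/128, -5103/256, 45927/1024, -216513/2048, …
g: a_k = 0, -4, 0, 16/3, 0, -64/5, 0, 256/7, …
Sum ⇒ L₀ = lclm(L_f,L_g) in ℚ(x)⟨Dx⟩.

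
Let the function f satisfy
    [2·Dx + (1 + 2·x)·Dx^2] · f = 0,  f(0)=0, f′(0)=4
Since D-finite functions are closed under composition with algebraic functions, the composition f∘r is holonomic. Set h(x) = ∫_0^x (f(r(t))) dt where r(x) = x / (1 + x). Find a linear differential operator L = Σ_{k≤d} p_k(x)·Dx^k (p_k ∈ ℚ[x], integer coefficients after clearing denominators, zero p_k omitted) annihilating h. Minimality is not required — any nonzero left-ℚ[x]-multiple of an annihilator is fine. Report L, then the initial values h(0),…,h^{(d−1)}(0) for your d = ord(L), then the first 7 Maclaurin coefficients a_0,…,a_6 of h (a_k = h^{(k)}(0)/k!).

f: a_k = 0, 4, -4, 16/3, -8, 64/5, -64/3, …
Change of var in L_f (x↦r) gives L₀.
∫: right-multiply L₀ by Dx.
L = (4 + 6·x)·Dx^2 + (1 + 4·x + 3·x^2)·Dx^3  (order 3).
h: a_k = 0, 0, 2, -8/3, 13/3, -8, 242/15, …
ICs: h(0) = 0, h′(0) = 0, h′′(0) = 4.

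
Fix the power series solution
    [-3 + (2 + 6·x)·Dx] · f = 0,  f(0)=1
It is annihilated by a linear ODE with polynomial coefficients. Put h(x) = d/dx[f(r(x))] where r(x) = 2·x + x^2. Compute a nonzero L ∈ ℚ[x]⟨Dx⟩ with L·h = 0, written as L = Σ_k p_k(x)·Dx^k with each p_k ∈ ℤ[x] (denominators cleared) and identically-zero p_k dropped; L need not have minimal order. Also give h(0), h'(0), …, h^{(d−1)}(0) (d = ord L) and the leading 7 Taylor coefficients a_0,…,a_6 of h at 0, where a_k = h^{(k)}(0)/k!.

L = -2 + (-1 - 7·x - 9·x^2 - 3·x^3)·Dx  (order 1).
h: a_k = 3, -6, 27, -126, 1215/2, -2997, 30051/2, …
ICs: h(0) = 3.

f: a_k = 1, 3/2, -9/8, 27/16, -405/128, 1701/256, -15309/1024, …
Substitute x→r, Dx→(1/r')Dx; clear ⇒ L₀.
h=h₀': d/dx-closure on L₀ ⇒ L.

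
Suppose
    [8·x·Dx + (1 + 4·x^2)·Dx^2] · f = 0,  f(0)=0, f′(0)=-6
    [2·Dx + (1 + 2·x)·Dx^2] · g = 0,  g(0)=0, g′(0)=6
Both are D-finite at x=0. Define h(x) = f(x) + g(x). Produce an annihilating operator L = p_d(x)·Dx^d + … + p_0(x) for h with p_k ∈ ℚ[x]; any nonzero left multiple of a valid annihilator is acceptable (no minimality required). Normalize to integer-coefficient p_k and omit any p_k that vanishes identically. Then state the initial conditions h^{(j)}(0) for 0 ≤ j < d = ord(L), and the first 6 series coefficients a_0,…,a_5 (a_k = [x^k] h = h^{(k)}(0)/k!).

f: a_k = 0, -6, 0, 8, 0, -96/5, …
g: a_k = 0, 6, -6, 8, -12, 96/5, …
h₀=f+g: left-lcm gives L₀, ord ≤ 4.
L = (-8 - 48·x + 96·x^2 + 64·x^3)·Dx + (-8 - 16·x + 192·x^3 + 128·x^4)·Dx^2 + (-1 + 2·x + 8·x^2 + 16·x^3 + 48·x^4 + 32·x^5)·Dx^3  (order 3).
h: a_k = 0, 0, -6, 16, -12, 0, …
ICs: h(0) = 0, h′(0) = 0, h′′(0) = -12.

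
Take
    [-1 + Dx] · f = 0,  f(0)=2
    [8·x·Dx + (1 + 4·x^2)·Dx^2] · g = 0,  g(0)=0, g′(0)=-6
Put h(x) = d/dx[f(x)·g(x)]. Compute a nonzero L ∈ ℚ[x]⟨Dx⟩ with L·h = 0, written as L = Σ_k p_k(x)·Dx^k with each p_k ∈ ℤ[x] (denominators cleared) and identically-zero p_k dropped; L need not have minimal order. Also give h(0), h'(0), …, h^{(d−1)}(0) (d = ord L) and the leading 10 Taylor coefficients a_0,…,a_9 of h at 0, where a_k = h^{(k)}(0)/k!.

f: a_k = 2, 2, 1, 1/3, 1/12, 1/60, 1/360, 1/2520, 1/20160, 1/181440, …
g: a_k = 0, -6, 0, 8, 0, -96/5, 0, 384/7, 0, -512/3, …
Sym-product of L_f,L_g gives L₀ (≤ ord 2).
Differentiate: ansatz ord ≤ ord L₀ ⇒ L.
L = (-7 - 16·x + 104·x^2 - 64·x^3 + 16·x^4) + (6 + 24·x - 112·x^2 + 96·x^3 - 32·x^4)·Dx + (1 - 8·x + 8·x^2 - 32·x^3 + 16·x^4)·Dx^2  (order 2).
h: a_k = -12, -24, 30, 56, -309/2, -215, 12763/20, 86894/105, -2903587/1120, -48892709/15120, …
ICs: h(0) = -12, h′(0) = -24.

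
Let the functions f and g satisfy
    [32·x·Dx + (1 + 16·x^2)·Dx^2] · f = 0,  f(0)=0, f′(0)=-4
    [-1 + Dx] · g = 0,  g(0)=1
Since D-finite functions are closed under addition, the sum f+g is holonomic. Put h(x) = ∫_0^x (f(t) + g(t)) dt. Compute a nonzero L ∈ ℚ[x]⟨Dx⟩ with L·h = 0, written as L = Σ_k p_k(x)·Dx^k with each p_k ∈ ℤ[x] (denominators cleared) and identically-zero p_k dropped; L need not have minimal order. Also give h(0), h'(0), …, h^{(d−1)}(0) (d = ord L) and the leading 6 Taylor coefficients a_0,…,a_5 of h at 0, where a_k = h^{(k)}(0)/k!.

L = (32 - 32·x - 1536·x^2 - 512·x^3)·Dx^2 + (-33 + 1504·x^2 - 256·x^4)·Dx^3 + (1 + 32·x + 32·x^2 + 512·x^3 + 256·x^4)·Dx^4  (order 4).
h: a_k = 0, 1, -3/2, 1/6, 43/8, 1/120, …
ICs: h(0) = 0, h′(0) = 1, h′′(0) = -3, h′′′(0) = 1.

f: a_k = 0, -4, 0, 64/3, 0, -1024/5, …
g: a_k = 1, 1, 1/2, 1/6, 1/24, 1/120, …
Sum ⇒ L₀ = lclm(L_f,L_g) in ℚ(x)⟨Dx⟩.
h=∫₀ˣh₀: take L = L₀·Dx.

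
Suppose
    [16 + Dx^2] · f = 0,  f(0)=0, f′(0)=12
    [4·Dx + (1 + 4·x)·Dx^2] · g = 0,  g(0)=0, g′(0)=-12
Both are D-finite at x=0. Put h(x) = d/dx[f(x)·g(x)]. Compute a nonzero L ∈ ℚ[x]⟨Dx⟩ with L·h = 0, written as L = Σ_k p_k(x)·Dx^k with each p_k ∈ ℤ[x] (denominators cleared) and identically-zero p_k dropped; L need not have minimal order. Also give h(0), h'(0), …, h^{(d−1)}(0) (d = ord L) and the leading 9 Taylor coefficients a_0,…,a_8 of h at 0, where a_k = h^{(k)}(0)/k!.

L = (-6400 - 45056·x - 172032·x^2 + 196608·x^3 + 2818048·x^4 + 6291456·x^5 + 4194304·x^6) + (-1536 - 8192·x + 20480·x^2 + 245760·x^3 + 655360·x^4 + 524288·x^5)·Dx + (-448 - 2816·x - 3584·x^2 + 73728·x^3 + 401408·x^4 + 786432·x^5 + 524288·x^6)·Dx^2 + (-96 - 512·x + 1280·x^2 + 15360·x^3 + 40960·x^4 + 32768·x^5)·Dx^3 + (-3 + 448·x^2 + 3840·x^3 + 14080·x^4 + 24576·x^5 + 16384·x^6)·Dx^4  (order 4).
h: a_k = 0, -288, 864, -1536, 7680, -33792, 666624/5, -3702784/7, 14745600/7, …
ICs: h(0) = 0, h′(0) = -288, h′′(0) = 1728, h′′′(0) = -9216.

f: a_k = 0, 12, 0, -32, 0, 128/5, 0, -1024/105, 0, …
g: a_k = 0, -12, 24, -64, 192, -3072/5, 2048, -49152/7, 24576, …
h₀=f·g: eliminate ⇒ L₀, order ≤ 2·2.
Derive L from L₀ (diff closure).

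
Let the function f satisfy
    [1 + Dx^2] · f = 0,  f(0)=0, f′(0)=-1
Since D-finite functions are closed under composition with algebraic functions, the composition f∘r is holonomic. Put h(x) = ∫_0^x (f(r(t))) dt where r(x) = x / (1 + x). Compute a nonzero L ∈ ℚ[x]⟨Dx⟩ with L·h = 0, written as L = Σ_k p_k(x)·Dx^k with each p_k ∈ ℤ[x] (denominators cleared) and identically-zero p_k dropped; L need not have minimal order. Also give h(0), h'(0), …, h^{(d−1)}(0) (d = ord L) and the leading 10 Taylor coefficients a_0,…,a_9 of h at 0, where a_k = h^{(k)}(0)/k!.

f: a_k = 0, -1, 0, 1/6, 0, -1/120, 0, 1/5040, 0, -1/362880, …
L₀ from L_f via x↦r, Dx↦r'^{-1}Dx.
h=∫h₀ ⇒ L = L₀·Dx.
L = Dx + (2 + 6·x + 6·x^2 + 2·x^3)·Dx^2 + (1 + 4·x + 6·x^2 + 4·x^3 + x^4)·Dx^3  (order 3).
h: a_k = 0, 0, -1/2, 1/3, -5/24, 1/10, -1/720, -5/56, 6931/40320, -1591/6480, …
ICs: h(0) = 0, h′(0) = 0, h′′(0) = -1.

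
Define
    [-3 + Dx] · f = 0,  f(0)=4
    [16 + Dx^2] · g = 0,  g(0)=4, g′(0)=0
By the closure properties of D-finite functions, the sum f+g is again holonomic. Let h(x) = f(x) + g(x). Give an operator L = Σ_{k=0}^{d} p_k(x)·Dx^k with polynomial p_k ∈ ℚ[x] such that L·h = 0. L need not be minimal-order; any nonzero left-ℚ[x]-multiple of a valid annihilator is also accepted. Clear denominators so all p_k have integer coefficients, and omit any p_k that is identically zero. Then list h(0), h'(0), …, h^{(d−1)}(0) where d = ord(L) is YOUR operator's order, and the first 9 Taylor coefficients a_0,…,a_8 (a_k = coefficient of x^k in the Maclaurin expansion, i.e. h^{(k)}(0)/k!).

f: a_k = 4, 12, 18, 18, 27/2, 81/10, 81/20, 243/140, 729/1120, …
g: a_k = 4, 0, -32, 0, 128/3, 0, -1024/45, 0, 2048/315, …
Sum ⇒ L₀ = lclm(L_f,L_g) in ℚ(x)⟨Dx⟩.
L = -48 + 16·Dx - 3·Dx^2 + Dx^3  (order 3).
h: a_k = 8, 12, -14, 18, 337/6, 81/10, -3367/180, 243/140, 72097/10080, …
ICs: h(0) = 8, h′(0) = 12, h′′(0) = -28.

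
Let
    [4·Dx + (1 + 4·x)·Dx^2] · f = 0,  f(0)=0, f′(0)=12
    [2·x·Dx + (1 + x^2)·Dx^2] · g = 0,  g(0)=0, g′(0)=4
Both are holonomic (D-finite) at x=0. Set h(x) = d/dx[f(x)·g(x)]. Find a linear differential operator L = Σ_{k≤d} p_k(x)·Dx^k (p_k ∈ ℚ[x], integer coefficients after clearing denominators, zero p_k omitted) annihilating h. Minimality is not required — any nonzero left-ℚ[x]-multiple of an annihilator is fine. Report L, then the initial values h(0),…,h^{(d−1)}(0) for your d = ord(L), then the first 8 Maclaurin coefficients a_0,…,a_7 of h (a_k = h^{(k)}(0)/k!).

f: a_k = 0, 12, -24, 64, -192, 3072/5, -2048, 49152/7, …
g: a_k = 0, 4, 0, -4/3, 0, 4/5, 0, -4/7, …
h₀=f·g: eliminate ⇒ L₀, order ≤ 2·2.
Differentiate: ansatz ord ≤ ord L₀ ⇒ L.
L = (144 + 896·x + 560·x^2 + 2304·x^3 + 1920·x^4 + 3328·x^5 + 256·x^7) + (132 + 304·x + 2252·x^2 + 4144·x^3 + 8896·x^4 + 5952·x^5 + 8960·x^6 + 192·x^7 + 896·x^8)·Dx + (72 + 376·x + 912·x^2 + 2808·x^3 + 3720·x^4 + 6288·x^5 + 3072·x^6 + 4368·x^7 + 192·x^8 + 512·x^9)·Dx^2 + (5 + 48·x + 178·x^2 + 416·x^3 + 729·x^4 + 720·x^5 + 1008·x^6 + 384·x^7 + 516·x^8 + 32·x^9 + 64·x^10)·Dx^3  (order 3).
h: a_k = 0, 96, -288, 960, -3680, 71456/5, -278432/5, 218496, …
ICs: h(0) = 0, h′(0) = 96, h′′(0) = -576.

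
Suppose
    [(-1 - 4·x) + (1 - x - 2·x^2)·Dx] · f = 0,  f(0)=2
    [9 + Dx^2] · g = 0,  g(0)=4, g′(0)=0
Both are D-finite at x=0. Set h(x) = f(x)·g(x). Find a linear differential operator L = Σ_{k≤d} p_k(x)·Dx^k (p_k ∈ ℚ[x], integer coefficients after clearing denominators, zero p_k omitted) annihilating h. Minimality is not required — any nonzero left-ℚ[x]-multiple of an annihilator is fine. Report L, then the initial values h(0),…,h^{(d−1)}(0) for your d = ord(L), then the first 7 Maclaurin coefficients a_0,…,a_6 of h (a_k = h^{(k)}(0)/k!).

L = (-5 + 9·x + 18·x^2) + (2 + 8·x)·Dx + (-1 + x + 2·x^2)·Dx^2  (order 2).
h: a_k = 8, 8, -12, 4, 7, 15, 209/10, …
ICs: h(0) = 8, h′(0) = 8.

f: a_k = 2, 2, 6, 10, 22, 42, 86, …
g: a_k = 4, 0, -18, 0, 27/2, 0, -81/20, …
Product ⇒ symmetric product L₀, ord ≤ 2.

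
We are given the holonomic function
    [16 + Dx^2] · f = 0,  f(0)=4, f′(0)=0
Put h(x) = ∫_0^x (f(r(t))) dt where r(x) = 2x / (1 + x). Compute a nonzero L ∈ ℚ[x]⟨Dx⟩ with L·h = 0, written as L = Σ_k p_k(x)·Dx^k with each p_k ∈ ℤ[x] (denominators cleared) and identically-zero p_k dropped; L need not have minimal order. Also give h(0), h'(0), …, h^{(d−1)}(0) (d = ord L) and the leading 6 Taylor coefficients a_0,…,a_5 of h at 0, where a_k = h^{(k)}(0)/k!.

f: a_k = 4, 0, -32, 0, 128/3, 0, …
h₀=f(r): pull back L_f along r ⇒ L₀.
Integrate: L := L₀·Dx.
L = 64·Dx + (2 + 6·x + 6·x^2 + 2·x^3)·Dx^2 + (1 + 4·x + 6·x^2 + 4·x^3 + x^4)·Dx^3  (order 3).
h: a_k = 0, 4, 0, -128/3, 64, 896/15, …
ICs: h(0) = 0, h′(0) = 4, h′′(0) = 0.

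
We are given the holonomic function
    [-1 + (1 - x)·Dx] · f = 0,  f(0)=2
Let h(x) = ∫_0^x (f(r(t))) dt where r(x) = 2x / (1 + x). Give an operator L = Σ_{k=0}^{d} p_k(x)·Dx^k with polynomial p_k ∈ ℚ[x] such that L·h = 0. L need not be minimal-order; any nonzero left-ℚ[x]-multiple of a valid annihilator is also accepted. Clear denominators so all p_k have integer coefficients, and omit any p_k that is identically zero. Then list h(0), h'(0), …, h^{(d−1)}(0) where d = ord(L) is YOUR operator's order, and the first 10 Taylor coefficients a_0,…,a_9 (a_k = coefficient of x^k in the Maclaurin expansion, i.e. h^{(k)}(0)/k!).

f: a_k = 2, 2, 2, 2, 2, 2, 2, 2, 2, 2, …
Substitute x→r, Dx→(1/r')Dx; clear ⇒ L₀.
h=∫₀ˣh₀: take L = L₀·Dx.
L = 2·Dx + (-1 + x^2)·Dx^2  (order 2).
h: a_k = 0, 2, 2, 4/3, 1, 4/5, 2/3, 4/7, 1/2, 4/9, …
ICs: h(0) = 0, h′(0) = 2.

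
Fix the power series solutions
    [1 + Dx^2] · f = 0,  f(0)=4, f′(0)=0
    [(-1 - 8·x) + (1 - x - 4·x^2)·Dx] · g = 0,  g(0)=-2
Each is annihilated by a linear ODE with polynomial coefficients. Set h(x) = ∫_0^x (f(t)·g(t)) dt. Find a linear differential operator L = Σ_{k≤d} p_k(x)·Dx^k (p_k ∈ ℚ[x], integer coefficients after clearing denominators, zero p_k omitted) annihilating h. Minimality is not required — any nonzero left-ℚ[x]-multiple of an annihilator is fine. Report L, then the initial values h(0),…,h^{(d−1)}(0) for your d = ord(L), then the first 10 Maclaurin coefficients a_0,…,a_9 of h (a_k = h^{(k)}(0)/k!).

f: a_k = 4, 0, -2, 0, 1/6, 0, -1/180, 0, 1/10080, 0, …
g: a_k = -2, -2, -10, -18, -58, -130, -362, -882, -2330, -5858, …
Sym-product of L_f,L_g gives L₀ (≤ ord 2).
h=∫₀ˣh₀: take L = L₀·Dx.
L = (7 + x + 4·x^2)·Dx + (2 + 16·x)·Dx^2 + (-1 + x + 4·x^2)·Dx^3  (order 3).
h: a_k = 0, -8, -4, -12, -17, -637/15, -1453/18, -17147/90, -294389/720, -14457427/15120, …
ICs: h(0) = 0, h′(0) = -8, h′′(0) = -8.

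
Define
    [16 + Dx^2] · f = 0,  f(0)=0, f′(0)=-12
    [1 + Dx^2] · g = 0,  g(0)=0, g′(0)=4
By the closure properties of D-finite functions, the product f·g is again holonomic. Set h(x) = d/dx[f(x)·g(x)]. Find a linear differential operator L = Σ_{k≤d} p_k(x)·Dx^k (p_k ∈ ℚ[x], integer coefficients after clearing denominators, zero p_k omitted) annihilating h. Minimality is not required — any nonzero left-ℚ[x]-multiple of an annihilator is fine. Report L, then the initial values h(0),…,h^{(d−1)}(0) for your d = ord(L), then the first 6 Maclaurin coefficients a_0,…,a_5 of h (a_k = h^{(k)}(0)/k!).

L = 225 + 34·Dx^2 + Dx^4  (order 4).
h: a_k = 0, -96, 0, 544, 0, -3724/5, …
ICs: h(0) = 0, h′(0) = -96, h′′(0) = 0, h′′′(0) = 3264.

f: a_k = 0, -12, 0, 32, 0, -128/5, …
g: a_k = 0, 4, 0, -2/3, 0, 1/30, …
Sym-product of L_f,L_g gives L₀ (≤ ord 4).
h=h₀': d/dx-closure on L₀ ⇒ L.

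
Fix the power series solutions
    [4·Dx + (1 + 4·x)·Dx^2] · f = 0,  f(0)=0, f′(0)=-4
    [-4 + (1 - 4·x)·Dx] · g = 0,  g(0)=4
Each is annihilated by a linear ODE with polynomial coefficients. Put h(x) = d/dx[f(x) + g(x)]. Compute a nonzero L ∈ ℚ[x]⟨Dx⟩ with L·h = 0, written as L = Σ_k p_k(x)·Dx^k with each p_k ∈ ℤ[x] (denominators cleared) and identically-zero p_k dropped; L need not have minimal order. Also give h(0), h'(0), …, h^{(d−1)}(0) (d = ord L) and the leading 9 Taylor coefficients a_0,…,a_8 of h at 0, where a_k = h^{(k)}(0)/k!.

L = (-160 - 128·x) + (-16 - 256·x - 256·x^2)·Dx + (3 + 4·x - 48·x^2 - 64·x^3)·Dx^2  (order 2).
h: a_k = 12, 144, 704, 4352, 19456, 102400, 442368, 2162688, 9175040, …
ICs: h(0) = 12, h′(0) = 144.

f: a_k = 0, -4, 8, -64/3, 64, -1024/5, 2048/3, -16384/7, 8192, …
g: a_k = 4, 16, 64, 256, 1024, 4096, 16384, 65536, 262144, …
h₀=f+g: left-lcm gives L₀, ord ≤ 3.
h=h₀': d/dx-closure on L₀ ⇒ L.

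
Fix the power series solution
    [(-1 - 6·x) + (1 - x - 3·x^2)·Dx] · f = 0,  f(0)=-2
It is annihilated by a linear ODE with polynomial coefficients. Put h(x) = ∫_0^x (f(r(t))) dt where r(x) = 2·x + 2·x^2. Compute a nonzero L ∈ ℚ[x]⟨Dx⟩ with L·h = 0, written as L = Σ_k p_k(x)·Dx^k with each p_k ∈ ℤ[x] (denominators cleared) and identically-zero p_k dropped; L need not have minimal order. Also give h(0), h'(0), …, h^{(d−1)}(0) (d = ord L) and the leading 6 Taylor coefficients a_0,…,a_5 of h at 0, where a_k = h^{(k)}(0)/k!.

f: a_k = -2, -2, -8, -14, -38, -80, …
f∘r: x↦r, Dx↦Dx/r' in L_f ⇒ L₀.
∫: right-multiply L₀ by Dx.
L = (2 + 28·x + 72·x^2 + 48·x^3)·Dx + (-1 + 2·x + 14·x^2 + 24·x^3 + 12·x^4)·Dx^2  (order 2).
h: a_k = 0, -2, -2, -12, -44, -976/5, …
ICs: h(0) = 0, h′(0) = -2.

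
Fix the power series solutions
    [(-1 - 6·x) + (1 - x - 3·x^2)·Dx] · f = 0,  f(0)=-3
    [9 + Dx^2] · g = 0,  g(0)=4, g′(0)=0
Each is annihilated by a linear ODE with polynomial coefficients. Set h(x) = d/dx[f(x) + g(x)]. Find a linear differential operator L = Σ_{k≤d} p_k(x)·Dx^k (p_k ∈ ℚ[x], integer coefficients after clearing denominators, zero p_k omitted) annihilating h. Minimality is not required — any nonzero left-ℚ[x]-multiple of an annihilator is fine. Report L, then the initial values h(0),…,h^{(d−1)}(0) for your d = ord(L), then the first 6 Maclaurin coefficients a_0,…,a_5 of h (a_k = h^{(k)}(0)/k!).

L = (1584 + 7614·x + 25326·x^2 + 15390·x^3 + 26730·x^4 + 13122·x^5 + 13122·x^6) + (-153 - 819·x + 918·x^2 + 2133·x^3 + 1620·x^4 + 3645·x^5 + 5103·x^6 + 4374·x^7)·Dx + (176 + 846·x + 2814·x^2 + 1710·x^3 + 2970·x^4 + 1458·x^5 + 1458·x^6)·Dx^2 + (-17 - 91·x + 102·x^2 + 237·x^3 + 180·x^4 + 405·x^5 + 567·x^6 + 486·x^7)·Dx^3  (order 3).
h: a_k = -3, -60, -63, -174, -600, -17703/10, …
ICs: h(0) = -3, h′(0) = -60, h′′(0) = -126.

f: a_k = -3, -3, -12, -21, -57, -120, …
g: a_k = 4, 0, -18, 0, 27/2, 0, …
h₀=f+g: left-lcm gives L₀, ord ≤ 3.
Differentiate: ansatz ord ≤ ord L₀ ⇒ L.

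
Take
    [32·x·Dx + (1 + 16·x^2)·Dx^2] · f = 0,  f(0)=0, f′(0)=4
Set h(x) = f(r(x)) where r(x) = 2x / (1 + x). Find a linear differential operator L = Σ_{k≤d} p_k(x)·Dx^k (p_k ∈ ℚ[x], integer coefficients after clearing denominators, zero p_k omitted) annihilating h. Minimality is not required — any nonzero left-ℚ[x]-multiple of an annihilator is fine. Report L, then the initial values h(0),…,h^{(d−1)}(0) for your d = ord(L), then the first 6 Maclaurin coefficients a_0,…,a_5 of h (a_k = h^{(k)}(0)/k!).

f: a_k = 0, 4, 0, -64/3, 0, 1024/5, …
f∘r: x↦r, Dx↦Dx/r' in L_f ⇒ L₀.
L = (2 + 130·x)·Dx + (1 + 2·x + 65·x^2)·Dx^2  (order 2).
h: a_k = 0, 8, -8, -488/3, 504, 27688/5, …
ICs: h(0) = 0, h′(0) = 8.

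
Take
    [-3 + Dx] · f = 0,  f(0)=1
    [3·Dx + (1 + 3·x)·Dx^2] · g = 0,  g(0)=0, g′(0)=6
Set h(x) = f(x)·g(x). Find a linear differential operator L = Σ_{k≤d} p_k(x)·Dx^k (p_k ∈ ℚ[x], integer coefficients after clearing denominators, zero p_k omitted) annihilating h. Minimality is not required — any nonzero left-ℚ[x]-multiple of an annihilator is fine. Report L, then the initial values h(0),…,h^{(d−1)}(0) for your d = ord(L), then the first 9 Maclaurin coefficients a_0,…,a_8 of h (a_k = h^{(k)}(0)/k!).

f: a_k = 1, 3, 9/2, 9/2, 27/8, 81/40, 81/80, 243/560, 729/4480, …
g: a_k = 0, 6, -9, 18, -81/2, 486/5, -243, 4374/7, -6561/4, …
f·g: L₀ = L_f ⊗_s L_g, ord ≤ 1·2.
L = 27·x + (-3 - 18·x)·Dx + (1 + 3·x)·Dx^2  (order 2).
h: a_k = 0, 6, 9, 18, 0, 729/20, -567/8, 5589/28, -21141/40, …
ICs: h(0) = 0, h′(0) = 6.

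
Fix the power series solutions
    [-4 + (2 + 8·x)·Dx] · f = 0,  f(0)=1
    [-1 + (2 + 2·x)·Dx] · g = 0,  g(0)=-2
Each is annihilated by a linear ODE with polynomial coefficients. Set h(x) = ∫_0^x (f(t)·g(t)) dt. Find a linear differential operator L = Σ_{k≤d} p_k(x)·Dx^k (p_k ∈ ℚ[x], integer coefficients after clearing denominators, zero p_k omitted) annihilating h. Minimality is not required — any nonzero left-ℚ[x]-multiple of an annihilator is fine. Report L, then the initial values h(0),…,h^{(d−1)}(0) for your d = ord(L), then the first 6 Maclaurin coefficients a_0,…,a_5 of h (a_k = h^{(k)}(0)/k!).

L = (-5 - 8·x)·Dx + (2 + 10·x + 8·x^2)·Dx^2  (order 2).
h: a_k = 0, -2, -5/2, 3/4, -45/32, 981/320, …
ICs: h(0) = 0, h′(0) = -2.

f: a_k = 1, 2, -2, 4, -10, 28, …
g: a_k = -2, -1, 1/4, -1/8, 5/64, -7/128, …
L₀ := L_f ⊗_s L_g (sym. prod.), ord ≤ 1.
h=∫h₀ ⇒ L = L₀·Dx.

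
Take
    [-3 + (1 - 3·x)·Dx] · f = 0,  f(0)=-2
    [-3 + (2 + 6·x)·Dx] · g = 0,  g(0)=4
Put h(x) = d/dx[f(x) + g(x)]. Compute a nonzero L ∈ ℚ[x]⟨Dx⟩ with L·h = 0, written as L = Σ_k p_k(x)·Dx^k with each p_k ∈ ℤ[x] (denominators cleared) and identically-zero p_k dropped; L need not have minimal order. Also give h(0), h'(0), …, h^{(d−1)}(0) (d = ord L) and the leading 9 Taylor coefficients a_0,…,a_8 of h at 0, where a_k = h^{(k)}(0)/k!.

f: a_k = -2, -6, -18, -54, -162, -486, -1458, -4374, -13122, …
g: a_k = 4, 6, -9/2, 27/4, -405/32, 1701/64, -15309/256, 72171/512, -2814669/8192, …
Weyl lclm of L_f,L_g ⇒ L₀ (ord ≤ 2).
Differentiate: ansatz ord ≤ ord L₀ ⇒ L.
L = (-162 - 162·x) + (-63 - 486·x - 567·x^2)·Dx + (10 + 18·x - 90·x^2 - 162·x^3)·Dx^2  (order 2).
h: a_k = 0, -45, -567/4, -5589/8, -147015/64, -1165671/128, -15171219/512, -110310093/1024, -5678092791/16384, …
ICs: h(0) = 0, h′(0) = -45.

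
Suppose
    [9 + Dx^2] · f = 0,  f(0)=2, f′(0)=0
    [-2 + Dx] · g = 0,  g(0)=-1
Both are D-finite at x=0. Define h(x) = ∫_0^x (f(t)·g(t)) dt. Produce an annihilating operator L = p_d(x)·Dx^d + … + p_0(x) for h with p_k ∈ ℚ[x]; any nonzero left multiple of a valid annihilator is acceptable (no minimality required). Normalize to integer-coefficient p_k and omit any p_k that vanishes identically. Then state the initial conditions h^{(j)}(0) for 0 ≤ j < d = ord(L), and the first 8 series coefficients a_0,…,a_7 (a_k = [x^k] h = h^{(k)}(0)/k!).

f: a_k = 2, 0, -9, 0, 27/4, 0, -81/40, 0, …
g: a_k = -1, -2, -2, -4/3, -2/3, -4/15, -4/45, -8/315, …
Sym-product of L_f,L_g gives L₀ (≤ ord 2).
h=∫₀ˣh₀: take L = L₀·Dx.
L = 13·Dx - 4·Dx^2 + Dx^3  (order 3).
h: a_k = 0, -2, -2, 5/3, 23/6, 119/60, -61/180, -407/504, …
ICs: h(0) = 0, h′(0) = -2, h′′(0) = -4.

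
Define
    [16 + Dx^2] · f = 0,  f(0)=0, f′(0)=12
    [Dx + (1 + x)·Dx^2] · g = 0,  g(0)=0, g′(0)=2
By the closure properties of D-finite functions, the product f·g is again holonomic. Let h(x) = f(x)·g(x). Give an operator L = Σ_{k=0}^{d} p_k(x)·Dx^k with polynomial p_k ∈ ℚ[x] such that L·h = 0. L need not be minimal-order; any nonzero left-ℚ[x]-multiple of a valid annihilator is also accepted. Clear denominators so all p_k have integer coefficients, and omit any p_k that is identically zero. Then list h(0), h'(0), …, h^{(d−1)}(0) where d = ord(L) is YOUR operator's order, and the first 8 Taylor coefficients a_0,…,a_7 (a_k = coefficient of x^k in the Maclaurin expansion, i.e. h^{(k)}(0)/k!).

L = (15072 + 62976·x + 97024·x^2 + 65536·x^3 + 16384·x^4) + (1984 + 6080·x + 6144·x^2 + 2048·x^3)·Dx + (1950 + 8000·x + 12192·x^2 + 8192·x^3 + 2048·x^4)·Dx^2 + (124 + 380·x + 384·x^2 + 128·x^3)·Dx^3 + (63 + 254·x + 383·x^2 + 256·x^3 + 64·x^4)·Dx^4  (order 4).
h: a_k = 0, 0, 24, -12, -56, 26, 104/3, -68/5, …
ICs: h(0) = 0, h′(0) = 0, h′′(0) = 48, h′′′(0) = -72.

f: a_k = 0, 12, 0, -32, 0, 128/5, 0, -1024/105, …
g: a_k = 0, 2, -1, 2/3, -1/2, 2/5, -1/3, 2/7, …
f·g: L₀ = L_f ⊗_s L_g, ord ≤ 2·2.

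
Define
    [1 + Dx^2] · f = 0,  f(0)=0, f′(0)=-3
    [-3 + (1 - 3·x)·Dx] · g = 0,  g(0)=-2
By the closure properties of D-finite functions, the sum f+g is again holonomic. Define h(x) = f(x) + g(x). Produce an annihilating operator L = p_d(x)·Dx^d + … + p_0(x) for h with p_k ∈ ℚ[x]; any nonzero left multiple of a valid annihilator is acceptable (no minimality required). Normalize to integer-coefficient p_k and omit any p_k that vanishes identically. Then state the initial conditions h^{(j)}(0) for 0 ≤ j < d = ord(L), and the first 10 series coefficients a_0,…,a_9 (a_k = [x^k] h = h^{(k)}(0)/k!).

L = (-165 + 18·x - 27·x^2) + (19 - 63·x + 27·x^2 - 27·x^3)·Dx + (-165 + 18·x - 27·x^2)·Dx^2 + (19 - 63·x + 27·x^2 - 27·x^3)·Dx^3  (order 3).
h: a_k = -2, -9, -18, -107/2, -162, -19441/40, -1458, -7348319/1680, -13122, -4761711361/120960, …
ICs: h(0) = -2, h′(0) = -9, h′′(0) = -36.

f: a_k = 0, -3, 0, 1/2, 0, -1/40, 0, 1/1680, 0, -1/120960, …
g: a_k = -2, -6, -18, -54, -162, -486, -1458, -4374, -13122, -39366, …
Weyl lclm of L_f,L_g ⇒ L₀ (ord ≤ 3).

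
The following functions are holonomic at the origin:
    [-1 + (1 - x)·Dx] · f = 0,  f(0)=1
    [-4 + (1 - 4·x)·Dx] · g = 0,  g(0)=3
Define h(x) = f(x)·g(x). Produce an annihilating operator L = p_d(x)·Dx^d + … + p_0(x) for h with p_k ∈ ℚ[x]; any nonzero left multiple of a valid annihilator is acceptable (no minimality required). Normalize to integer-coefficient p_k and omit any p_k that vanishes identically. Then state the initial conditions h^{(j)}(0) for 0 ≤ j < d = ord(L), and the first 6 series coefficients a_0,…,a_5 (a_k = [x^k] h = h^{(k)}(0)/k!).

f: a_k = 1, 1, 1, 1, 1, 1, …
g: a_k = 3, 12, 48, 192, 768, 3072, …
Sym-product of L_f,L_g gives L₀ (≤ ord 1).
L = (-5 + 8·x) + (1 - 5·x + 4·x^2)·Dx  (order 1).
h: a_k = 3, 15, 63, 255, 1023, 4095, …
ICs: h(0) = 3.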